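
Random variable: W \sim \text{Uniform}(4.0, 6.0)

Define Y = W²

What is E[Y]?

E[W²] = Var(W) + (E[W])² = 0.33333333 + 25 = 25.333333

25.333333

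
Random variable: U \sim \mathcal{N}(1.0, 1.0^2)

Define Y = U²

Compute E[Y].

Using E[X²] = Var(X) + (E[X])²:
E[U] = 1
Var(U) = 1.0^2 = 1
E[U²] = 1 + 1² = 1 + 1 = 2

2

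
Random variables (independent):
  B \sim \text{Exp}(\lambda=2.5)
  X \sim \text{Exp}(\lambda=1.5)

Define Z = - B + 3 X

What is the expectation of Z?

E[Z] = -1*E[B] + 3*E[X]
E[B] = 0.4
E[X] = 0.66666667
E[Z] = -1*0.4 + 3*0.66666667 = 1.6

1.6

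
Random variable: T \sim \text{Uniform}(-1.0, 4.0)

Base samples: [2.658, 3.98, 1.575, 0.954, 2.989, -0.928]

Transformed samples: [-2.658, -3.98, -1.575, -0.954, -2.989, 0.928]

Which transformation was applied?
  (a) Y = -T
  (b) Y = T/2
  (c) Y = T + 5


Checking option (a) Y = -T:
  T = 2.658 -> Y = -2.658 ✓
  T = 3.98 -> Y = -3.98 ✓
  T = 1.575 -> Y = -1.575 ✓
All samples match this transformation.

(a) -T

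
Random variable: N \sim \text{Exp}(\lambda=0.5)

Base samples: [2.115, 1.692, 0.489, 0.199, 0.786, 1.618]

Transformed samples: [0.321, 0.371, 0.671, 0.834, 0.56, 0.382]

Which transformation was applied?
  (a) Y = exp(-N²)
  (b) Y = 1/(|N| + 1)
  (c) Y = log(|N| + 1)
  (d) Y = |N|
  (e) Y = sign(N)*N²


Checking option (b) Y = 1/(|N| + 1):
  N = 2.115 -> Y = 0.321 ✓
  N = 1.692 -> Y = 0.371 ✓
  N = 0.489 -> Y = 0.671 ✓
All samples match this transformation.

(b) 1/(|N| + 1)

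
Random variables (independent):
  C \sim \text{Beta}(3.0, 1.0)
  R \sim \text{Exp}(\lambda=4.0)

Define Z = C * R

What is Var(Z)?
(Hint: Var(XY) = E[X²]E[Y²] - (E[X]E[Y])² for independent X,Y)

Var(XY) = E[X²]E[Y²] - (E[X]E[Y])²
E[C] = 0.75, Var(C) = 0.0375
E[R] = 0.25, Var(R) = 0.0625
E[C²] = 0.0375 + 0.75² = 0.6
E[R²] = 0.0625 + 0.25² = 0.125
Var(Z) = 0.6*0.125 - (0.75*0.25)²
= 0.075 - 0.03515625 = 0.03984375

0.03984375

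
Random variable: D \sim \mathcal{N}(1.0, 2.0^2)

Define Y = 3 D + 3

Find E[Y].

For Y = 3D + 3:
E[Y] = 3 * E[D] + 3
E[D] = 1.0 = 1
E[Y] = 3 * 1 + 3 = 6

6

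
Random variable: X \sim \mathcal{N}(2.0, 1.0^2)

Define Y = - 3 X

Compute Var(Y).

For Y = aX + b: Var(Y) = a² * Var(X)
Var(X) = 1.0^2 = 1
Var(Y) = (-3)² * 1 = 9 * 1 = 9

9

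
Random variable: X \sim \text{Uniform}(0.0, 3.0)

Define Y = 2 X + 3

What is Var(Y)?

For Y = aX + b: Var(Y) = a² * Var(X)
Var(X) = (3 - 0)^2/12 = 0.75
Var(Y) = 2² * 0.75 = 4 * 0.75 = 3

3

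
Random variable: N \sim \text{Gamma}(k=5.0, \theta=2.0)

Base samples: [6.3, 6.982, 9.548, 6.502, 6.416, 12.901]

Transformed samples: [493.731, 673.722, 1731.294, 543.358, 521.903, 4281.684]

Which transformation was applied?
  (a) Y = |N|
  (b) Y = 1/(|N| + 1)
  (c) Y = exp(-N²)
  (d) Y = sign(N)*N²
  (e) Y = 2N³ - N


Checking option (e) Y = 2N³ - N:
  N = 6.3 -> Y = 493.731 ✓
  N = 6.982 -> Y = 673.722 ✓
  N = 9.548 -> Y = 1731.294 ✓
All samples match this transformation.

(e) 2N³ - N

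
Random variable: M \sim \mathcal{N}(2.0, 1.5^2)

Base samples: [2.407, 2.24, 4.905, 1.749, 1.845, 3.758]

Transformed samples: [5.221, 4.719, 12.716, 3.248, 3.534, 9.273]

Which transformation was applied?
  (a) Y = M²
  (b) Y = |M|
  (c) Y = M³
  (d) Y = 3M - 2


Checking option (d) Y = 3M - 2:
  M = 2.407 -> Y = 5.221 ✓
  M = 2.24 -> Y = 4.719 ✓
  M = 4.905 -> Y = 12.716 ✓
All samples match this transformation.

(d) 3M - 2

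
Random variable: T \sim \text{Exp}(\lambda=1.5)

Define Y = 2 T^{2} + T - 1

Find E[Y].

E[Y] = 2*E[T²] + 1*E[T] - 1
E[T] = 0.66666667
E[T²] = Var(T) + (E[T])² = 0.44444444 + 0.44444444 = 0.88888889
E[Y] = 2*0.88888889 + 1*0.66666667 - 1 = 1.4444444

1.4444444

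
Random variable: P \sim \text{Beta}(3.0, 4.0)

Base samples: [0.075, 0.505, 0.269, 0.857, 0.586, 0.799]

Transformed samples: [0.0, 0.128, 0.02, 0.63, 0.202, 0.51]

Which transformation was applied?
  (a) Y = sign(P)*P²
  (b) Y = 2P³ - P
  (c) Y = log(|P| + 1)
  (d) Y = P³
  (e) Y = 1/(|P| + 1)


Checking option (d) Y = P³:
  P = 0.075 -> Y = 0.0 ✓
  P = 0.505 -> Y = 0.128 ✓
  P = 0.269 -> Y = 0.02 ✓
All samples match this transformation.

(d) P³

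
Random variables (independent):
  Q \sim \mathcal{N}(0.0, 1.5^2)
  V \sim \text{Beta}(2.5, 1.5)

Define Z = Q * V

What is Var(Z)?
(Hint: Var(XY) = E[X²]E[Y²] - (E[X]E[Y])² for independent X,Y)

Var(XY) = E[X²]E[Y²] - (E[X]E[Y])²
E[Q] = 0, Var(Q) = 2.25
E[V] = 0.625, Var(V) = 0.046875
E[Q²] = 2.25 + 0² = 2.25
E[V²] = 0.046875 + 0.625² = 0.4375
Var(Z) = 2.25*0.4375 - (0*0.625)²
= 0.984375 - 0 = 0.984375

0.984375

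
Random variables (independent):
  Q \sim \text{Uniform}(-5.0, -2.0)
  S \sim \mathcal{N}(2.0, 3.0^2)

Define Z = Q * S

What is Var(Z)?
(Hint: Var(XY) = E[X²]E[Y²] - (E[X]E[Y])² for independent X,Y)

Var(XY) = E[X²]E[Y²] - (E[X]E[Y])²
E[Q] = -3.5, Var(Q) = 0.75
E[S] = 2, Var(S) = 9
E[Q²] = 0.75 + (-3.5)² = 13
E[S²] = 9 + 2² = 13
Var(Z) = 13*13 - (-3.5*2)²
= 169 - 49 = 120

120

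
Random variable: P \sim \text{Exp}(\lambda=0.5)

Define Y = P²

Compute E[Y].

E[P²] = Var(P) + (E[P])² = 4 + 4 = 8

8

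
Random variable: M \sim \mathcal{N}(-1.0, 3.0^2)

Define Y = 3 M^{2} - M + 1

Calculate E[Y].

E[Y] = 3*E[M²] - 1*E[M] + 1
E[M] = -1
E[M²] = Var(M) + (E[M])² = 9 + 1 = 10
E[Y] = 3*10 - 1*(-1) + 1 = 32

32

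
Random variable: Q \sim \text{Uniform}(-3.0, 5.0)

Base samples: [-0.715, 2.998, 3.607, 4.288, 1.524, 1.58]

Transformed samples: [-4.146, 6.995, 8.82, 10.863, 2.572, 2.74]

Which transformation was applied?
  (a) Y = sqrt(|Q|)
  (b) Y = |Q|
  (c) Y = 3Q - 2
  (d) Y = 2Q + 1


Checking option (c) Y = 3Q - 2:
  Q = -0.715 -> Y = -4.146 ✓
  Q = 2.998 -> Y = 6.995 ✓
  Q = 3.607 -> Y = 8.82 ✓
All samples match this transformation.

(c) 3Q - 2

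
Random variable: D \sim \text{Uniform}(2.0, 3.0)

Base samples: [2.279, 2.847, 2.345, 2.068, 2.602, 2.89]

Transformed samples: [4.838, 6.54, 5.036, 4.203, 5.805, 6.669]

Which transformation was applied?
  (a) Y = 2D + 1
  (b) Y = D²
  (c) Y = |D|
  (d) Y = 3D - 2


Checking option (d) Y = 3D - 2:
  D = 2.279 -> Y = 4.838 ✓
  D = 2.847 -> Y = 6.54 ✓
  D = 2.345 -> Y = 5.036 ✓
All samples match this transformation.

(d) 3D - 2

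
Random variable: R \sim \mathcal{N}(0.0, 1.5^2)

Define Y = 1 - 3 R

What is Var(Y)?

For Y = aR + b: Var(Y) = a² * Var(R)
Var(R) = 1.5^2 = 2.25
Var(Y) = (-3)² * 2.25 = 9 * 2.25 = 20.25

20.25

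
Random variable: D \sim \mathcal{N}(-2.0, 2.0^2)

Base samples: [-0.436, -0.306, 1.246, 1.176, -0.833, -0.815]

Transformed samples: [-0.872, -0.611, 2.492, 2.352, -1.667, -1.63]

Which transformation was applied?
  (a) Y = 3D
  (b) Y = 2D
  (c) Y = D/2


Checking option (b) Y = 2D:
  D = -0.436 -> Y = -0.872 ✓
  D = -0.306 -> Y = -0.611 ✓
  D = 1.246 -> Y = 2.492 ✓
All samples match this transformation.

(b) 2D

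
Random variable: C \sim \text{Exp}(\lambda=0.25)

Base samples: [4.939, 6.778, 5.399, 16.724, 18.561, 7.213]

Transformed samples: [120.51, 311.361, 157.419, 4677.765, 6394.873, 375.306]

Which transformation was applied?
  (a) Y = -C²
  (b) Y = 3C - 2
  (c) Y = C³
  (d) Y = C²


Checking option (c) Y = C³:
  C = 4.939 -> Y = 120.51 ✓
  C = 6.778 -> Y = 311.361 ✓
  C = 5.399 -> Y = 157.419 ✓
All samples match this transformation.

(c) C³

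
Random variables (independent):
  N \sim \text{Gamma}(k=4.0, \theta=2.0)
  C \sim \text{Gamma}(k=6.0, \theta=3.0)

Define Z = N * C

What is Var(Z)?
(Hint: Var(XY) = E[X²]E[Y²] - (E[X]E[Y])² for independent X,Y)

Var(XY) = E[X²]E[Y²] - (E[X]E[Y])²
E[N] = 8, Var(N) = 16
E[C] = 18, Var(C) = 54
E[N²] = 16 + 8² = 80
E[C²] = 54 + 18² = 378
Var(Z) = 80*378 - (8*18)²
= 30240 - 20736 = 9504

9504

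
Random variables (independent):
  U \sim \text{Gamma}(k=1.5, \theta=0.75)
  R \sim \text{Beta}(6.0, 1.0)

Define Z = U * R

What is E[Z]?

For independent RVs: E[XY] = E[X]*E[Y]
E[U] = 1.125
E[R] = 0.85714286
E[Z] = 1.125 * 0.85714286 = 0.96428571

0.96428571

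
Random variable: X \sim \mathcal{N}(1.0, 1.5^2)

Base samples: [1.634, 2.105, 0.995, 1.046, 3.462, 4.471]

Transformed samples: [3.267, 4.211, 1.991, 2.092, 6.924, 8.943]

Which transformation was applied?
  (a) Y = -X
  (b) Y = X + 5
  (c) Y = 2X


Checking option (c) Y = 2X:
  X = 1.634 -> Y = 3.267 ✓
  X = 2.105 -> Y = 4.211 ✓
  X = 0.995 -> Y = 1.991 ✓
All samples match this transformation.

(c) 2X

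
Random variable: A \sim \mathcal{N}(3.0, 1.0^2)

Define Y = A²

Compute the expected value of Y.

E[A²] = Var(A) + (E[A])² = 1 + 9 = 10

10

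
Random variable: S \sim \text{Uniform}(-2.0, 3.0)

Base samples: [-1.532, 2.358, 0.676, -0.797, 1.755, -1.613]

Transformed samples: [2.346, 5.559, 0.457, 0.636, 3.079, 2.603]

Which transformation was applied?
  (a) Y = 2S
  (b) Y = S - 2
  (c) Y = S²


Checking option (c) Y = S²:
  S = -1.532 -> Y = 2.346 ✓
  S = 2.358 -> Y = 5.559 ✓
  S = 0.676 -> Y = 0.457 ✓
All samples match this transformation.

(c) S²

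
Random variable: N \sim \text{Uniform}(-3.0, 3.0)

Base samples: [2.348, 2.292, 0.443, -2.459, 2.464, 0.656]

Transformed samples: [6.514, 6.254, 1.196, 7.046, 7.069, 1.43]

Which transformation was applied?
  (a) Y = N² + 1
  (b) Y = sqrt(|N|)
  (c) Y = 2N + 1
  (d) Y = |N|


Checking option (a) Y = N² + 1:
  N = 2.348 -> Y = 6.514 ✓
  N = 2.292 -> Y = 6.254 ✓
  N = 0.443 -> Y = 1.196 ✓
All samples match this transformation.

(a) N² + 1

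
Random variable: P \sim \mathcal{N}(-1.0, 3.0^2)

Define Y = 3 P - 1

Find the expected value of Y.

For Y = 3P - 1:
E[Y] = 3 * E[P] - 1
E[P] = -1.0 = -1
E[Y] = 3 * (-1) - 1 = -4

-4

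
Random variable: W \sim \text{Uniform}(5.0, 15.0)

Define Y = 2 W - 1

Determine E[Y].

For Y = 2W - 1:
E[Y] = 2 * E[W] - 1
E[W] = (5 + 15)/2 = 10
E[Y] = 2 * 10 - 1 = 19

19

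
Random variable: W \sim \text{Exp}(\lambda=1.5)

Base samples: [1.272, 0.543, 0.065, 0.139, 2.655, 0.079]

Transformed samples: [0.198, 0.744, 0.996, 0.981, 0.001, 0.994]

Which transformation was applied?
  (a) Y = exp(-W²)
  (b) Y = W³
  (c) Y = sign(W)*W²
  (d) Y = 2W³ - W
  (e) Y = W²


Checking option (a) Y = exp(-W²):
  W = 1.272 -> Y = 0.198 ✓
  W = 0.543 -> Y = 0.744 ✓
  W = 0.065 -> Y = 0.996 ✓
All samples match this transformation.

(a) exp(-W²)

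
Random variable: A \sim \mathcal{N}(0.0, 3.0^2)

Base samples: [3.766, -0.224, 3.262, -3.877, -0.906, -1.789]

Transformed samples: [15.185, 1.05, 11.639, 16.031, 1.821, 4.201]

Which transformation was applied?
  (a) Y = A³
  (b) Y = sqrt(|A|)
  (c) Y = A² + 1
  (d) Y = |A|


Checking option (c) Y = A² + 1:
  A = 3.766 -> Y = 15.185 ✓
  A = -0.224 -> Y = 1.05 ✓
  A = 3.262 -> Y = 11.639 ✓
All samples match this transformation.

(c) A² + 1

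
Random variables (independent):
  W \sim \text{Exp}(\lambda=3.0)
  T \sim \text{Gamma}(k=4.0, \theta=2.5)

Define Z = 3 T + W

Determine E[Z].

E[Z] = 1*E[W] + 3*E[T]
E[W] = 0.33333333
E[T] = 10
E[Z] = 1*0.33333333 + 3*10 = 30.333333

30.333333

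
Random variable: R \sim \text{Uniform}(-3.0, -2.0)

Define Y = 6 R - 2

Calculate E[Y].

For Y = 6R - 2:
E[Y] = 6 * E[R] - 2
E[R] = (-3 - 2)/2 = -2.5
E[Y] = 6 * (-2.5) - 2 = -17

-17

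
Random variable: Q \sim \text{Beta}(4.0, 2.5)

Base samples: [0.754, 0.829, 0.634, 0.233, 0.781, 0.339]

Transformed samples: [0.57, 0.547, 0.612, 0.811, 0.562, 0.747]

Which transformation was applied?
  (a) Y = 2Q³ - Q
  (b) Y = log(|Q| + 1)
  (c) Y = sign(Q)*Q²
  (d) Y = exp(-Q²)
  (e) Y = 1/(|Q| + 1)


Checking option (e) Y = 1/(|Q| + 1):
  Q = 0.754 -> Y = 0.57 ✓
  Q = 0.829 -> Y = 0.547 ✓
  Q = 0.634 -> Y = 0.612 ✓
All samples match this transformation.

(e) 1/(|Q| + 1)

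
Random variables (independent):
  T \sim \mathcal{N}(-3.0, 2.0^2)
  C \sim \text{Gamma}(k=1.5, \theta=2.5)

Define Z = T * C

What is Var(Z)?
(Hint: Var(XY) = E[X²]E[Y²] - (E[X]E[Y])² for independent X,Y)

Var(XY) = E[X²]E[Y²] - (E[X]E[Y])²
E[T] = -3, Var(T) = 4
E[C] = 3.75, Var(C) = 9.375
E[T²] = 4 + (-3)² = 13
E[C²] = 9.375 + 3.75² = 23.4375
Var(Z) = 13*23.4375 - (-3*3.75)²
= 304.6875 - 126.5625 = 178.125

178.125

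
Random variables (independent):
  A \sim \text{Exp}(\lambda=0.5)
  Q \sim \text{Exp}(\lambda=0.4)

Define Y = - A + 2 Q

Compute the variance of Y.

For independent RVs: Var(aX + bY) = a²Var(X) + b²Var(Y)
Var(A) = 4
Var(Q) = 6.25
Var(Y) = (-1)²*4 + 2²*6.25
= 1*4 + 4*6.25 = 29

29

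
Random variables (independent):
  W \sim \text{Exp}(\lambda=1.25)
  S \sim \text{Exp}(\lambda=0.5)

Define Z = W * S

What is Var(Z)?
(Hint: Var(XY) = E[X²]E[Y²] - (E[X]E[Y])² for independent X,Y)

Var(XY) = E[X²]E[Y²] - (E[X]E[Y])²
E[W] = 0.8, Var(W) = 0.64
E[S] = 2, Var(S) = 4
E[W²] = 0.64 + 0.8² = 1.28
E[S²] = 4 + 2² = 8
Var(Z) = 1.28*8 - (0.8*2)²
= 10.24 - 2.56 = 7.68

7.68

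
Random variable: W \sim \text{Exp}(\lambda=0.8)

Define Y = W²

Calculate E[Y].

E[W²] = Var(W) + (E[W])² = 1.5625 + 1.5625 = 3.125

3.125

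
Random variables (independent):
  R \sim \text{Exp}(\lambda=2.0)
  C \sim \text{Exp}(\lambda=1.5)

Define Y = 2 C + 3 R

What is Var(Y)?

For independent RVs: Var(aX + bY) = a²Var(X) + b²Var(Y)
Var(R) = 0.25
Var(C) = 0.44444444
Var(Y) = 3²*0.25 + 2²*0.44444444
= 9*0.25 + 4*0.44444444 = 4.0277778

4.0277778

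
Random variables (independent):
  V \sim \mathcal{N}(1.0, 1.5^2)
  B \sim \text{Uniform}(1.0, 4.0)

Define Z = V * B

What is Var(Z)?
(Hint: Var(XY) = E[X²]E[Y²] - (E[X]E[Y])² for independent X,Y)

Var(XY) = E[X²]E[Y²] - (E[X]E[Y])²
E[V] = 1, Var(V) = 2.25
E[B] = 2.5, Var(B) = 0.75
E[V²] = 2.25 + 1² = 3.25
E[B²] = 0.75 + 2.5² = 7
Var(Z) = 3.25*7 - (1*2.5)²
= 22.75 - 6.25 = 16.5

16.5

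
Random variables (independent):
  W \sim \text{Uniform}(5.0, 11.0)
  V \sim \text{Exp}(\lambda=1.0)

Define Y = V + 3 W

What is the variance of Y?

For independent RVs: Var(aX + bY) = a²Var(X) + b²Var(Y)
Var(W) = 3
Var(V) = 1
Var(Y) = 3²*3 + 1²*1
= 9*3 + 1*1 = 28

28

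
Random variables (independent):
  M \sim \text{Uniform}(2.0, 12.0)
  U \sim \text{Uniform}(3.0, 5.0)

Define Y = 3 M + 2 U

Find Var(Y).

For independent RVs: Var(aX + bY) = a²Var(X) + b²Var(Y)
Var(M) = 8.3333333
Var(U) = 0.33333333
Var(Y) = 3²*8.3333333 + 2²*0.33333333
= 9*8.3333333 + 4*0.33333333 = 76.333333

76.333333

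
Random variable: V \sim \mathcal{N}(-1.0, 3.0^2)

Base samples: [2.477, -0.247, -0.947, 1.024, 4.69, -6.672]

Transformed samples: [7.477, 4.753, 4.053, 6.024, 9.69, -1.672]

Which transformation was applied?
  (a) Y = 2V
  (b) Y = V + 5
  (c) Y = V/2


Checking option (b) Y = V + 5:
  V = 2.477 -> Y = 7.477 ✓
  V = -0.247 -> Y = 4.753 ✓
  V = -0.947 -> Y = 4.053 ✓
All samples match this transformation.

(b) V + 5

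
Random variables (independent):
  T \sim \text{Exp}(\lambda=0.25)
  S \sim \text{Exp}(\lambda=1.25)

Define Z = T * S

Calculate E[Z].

For independent RVs: E[XY] = E[X]*E[Y]
E[T] = 4
E[S] = 0.8
E[Z] = 4 * 0.8 = 3.2

3.2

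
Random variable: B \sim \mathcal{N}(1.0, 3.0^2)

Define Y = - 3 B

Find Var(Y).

For Y = aB + b: Var(Y) = a² * Var(B)
Var(B) = 3.0^2 = 9
Var(Y) = (-3)² * 9 = 9 * 9 = 81

81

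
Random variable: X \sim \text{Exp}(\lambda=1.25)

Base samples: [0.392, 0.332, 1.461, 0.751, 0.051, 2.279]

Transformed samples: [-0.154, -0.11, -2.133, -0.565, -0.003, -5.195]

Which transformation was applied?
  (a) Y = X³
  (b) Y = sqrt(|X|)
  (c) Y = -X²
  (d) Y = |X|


Checking option (c) Y = -X²:
  X = 0.392 -> Y = -0.154 ✓
  X = 0.332 -> Y = -0.11 ✓
  X = 1.461 -> Y = -2.133 ✓
All samples match this transformation.

(c) -X²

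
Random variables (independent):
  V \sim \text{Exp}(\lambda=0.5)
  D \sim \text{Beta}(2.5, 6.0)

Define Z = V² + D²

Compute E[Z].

E[Z] = E[V²] + E[D²]
E[V²] = Var(V) + E[V]² = 4 + 4 = 8
E[D²] = Var(D) + E[D]² = 0.021853943 + 0.08650519 = 0.10835913
E[Z] = 8 + 0.10835913 = 8.1083591

8.1083591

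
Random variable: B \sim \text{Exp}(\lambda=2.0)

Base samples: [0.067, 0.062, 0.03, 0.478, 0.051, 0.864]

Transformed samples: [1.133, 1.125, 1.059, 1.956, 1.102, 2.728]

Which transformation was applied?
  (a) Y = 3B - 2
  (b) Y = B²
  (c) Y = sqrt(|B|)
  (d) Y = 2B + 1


Checking option (d) Y = 2B + 1:
  B = 0.067 -> Y = 1.133 ✓
  B = 0.062 -> Y = 1.125 ✓
  B = 0.03 -> Y = 1.059 ✓
All samples match this transformation.

(d) 2B + 1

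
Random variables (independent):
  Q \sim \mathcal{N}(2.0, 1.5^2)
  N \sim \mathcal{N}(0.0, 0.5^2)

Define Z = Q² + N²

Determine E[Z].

E[Z] = E[Q²] + E[N²]
E[Q²] = Var(Q) + E[Q]² = 2.25 + 4 = 6.25
E[N²] = Var(N) + E[N]² = 0.25 + 0 = 0.25
E[Z] = 6.25 + 0.25 = 6.5

6.5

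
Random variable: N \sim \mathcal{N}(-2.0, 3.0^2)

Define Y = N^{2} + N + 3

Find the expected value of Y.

E[Y] = 1*E[N²] + 1*E[N] + 3
E[N] = -2
E[N²] = Var(N) + (E[N])² = 9 + 4 = 13
E[Y] = 1*13 + 1*(-2) + 3 = 14

14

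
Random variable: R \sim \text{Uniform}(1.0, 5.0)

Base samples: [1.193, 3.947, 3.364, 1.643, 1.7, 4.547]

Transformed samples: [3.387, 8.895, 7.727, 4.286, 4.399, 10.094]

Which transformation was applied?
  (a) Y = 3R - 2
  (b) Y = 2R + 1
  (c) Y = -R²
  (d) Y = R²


Checking option (b) Y = 2R + 1:
  R = 1.193 -> Y = 3.387 ✓
  R = 3.947 -> Y = 8.895 ✓
  R = 3.364 -> Y = 7.727 ✓
All samples match this transformation.

(b) 2R + 1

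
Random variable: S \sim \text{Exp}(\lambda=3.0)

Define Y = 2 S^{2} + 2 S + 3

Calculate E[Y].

E[Y] = 2*E[S²] + 2*E[S] + 3
E[S] = 0.33333333
E[S²] = Var(S) + (E[S])² = 0.11111111 + 0.11111111 = 0.22222222
E[Y] = 2*0.22222222 + 2*0.33333333 + 3 = 4.1111111

4.1111111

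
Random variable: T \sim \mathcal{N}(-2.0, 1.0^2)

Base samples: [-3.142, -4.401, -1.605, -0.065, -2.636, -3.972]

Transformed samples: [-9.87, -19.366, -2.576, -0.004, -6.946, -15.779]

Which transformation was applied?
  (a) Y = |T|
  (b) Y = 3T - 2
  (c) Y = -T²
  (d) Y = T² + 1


Checking option (c) Y = -T²:
  T = -3.142 -> Y = -9.87 ✓
  T = -4.401 -> Y = -19.366 ✓
  T = -1.605 -> Y = -2.576 ✓
All samples match this transformation.

(c) -T²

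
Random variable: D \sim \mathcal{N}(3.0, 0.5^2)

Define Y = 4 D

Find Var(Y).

For Y = aD + b: Var(Y) = a² * Var(D)
Var(D) = 0.5^2 = 0.25
Var(Y) = 4² * 0.25 = 16 * 0.25 = 4

4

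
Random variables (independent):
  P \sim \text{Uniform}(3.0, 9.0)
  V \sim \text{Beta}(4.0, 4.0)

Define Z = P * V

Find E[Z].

For independent RVs: E[XY] = E[X]*E[Y]
E[P] = 6
E[V] = 0.5
E[Z] = 6 * 0.5 = 3

3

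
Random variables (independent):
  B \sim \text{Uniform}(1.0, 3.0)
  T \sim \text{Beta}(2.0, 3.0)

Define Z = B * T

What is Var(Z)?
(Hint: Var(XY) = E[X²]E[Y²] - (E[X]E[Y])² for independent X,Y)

Var(XY) = E[X²]E[Y²] - (E[X]E[Y])²
E[B] = 2, Var(B) = 0.33333333
E[T] = 0.4, Var(T) = 0.04
E[B²] = 0.33333333 + 2² = 4.3333333
E[T²] = 0.04 + 0.4² = 0.2
Var(Z) = 4.3333333*0.2 - (2*0.4)²
= 0.86666667 - 0.64 = 0.22666667

0.22666667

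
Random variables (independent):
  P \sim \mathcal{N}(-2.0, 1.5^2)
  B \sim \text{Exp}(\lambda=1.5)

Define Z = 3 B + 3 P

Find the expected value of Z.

E[Z] = 3*E[P] + 3*E[B]
E[P] = -2
E[B] = 0.66666667
E[Z] = 3*(-2) + 3*0.66666667 = -4

-4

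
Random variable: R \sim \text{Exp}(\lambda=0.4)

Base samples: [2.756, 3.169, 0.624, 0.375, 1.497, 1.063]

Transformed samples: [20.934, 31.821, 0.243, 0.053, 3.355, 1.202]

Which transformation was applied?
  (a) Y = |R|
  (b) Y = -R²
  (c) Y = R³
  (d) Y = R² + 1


Checking option (c) Y = R³:
  R = 2.756 -> Y = 20.934 ✓
  R = 3.169 -> Y = 31.821 ✓
  R = 0.624 -> Y = 0.243 ✓
All samples match this transformation.

(c) R³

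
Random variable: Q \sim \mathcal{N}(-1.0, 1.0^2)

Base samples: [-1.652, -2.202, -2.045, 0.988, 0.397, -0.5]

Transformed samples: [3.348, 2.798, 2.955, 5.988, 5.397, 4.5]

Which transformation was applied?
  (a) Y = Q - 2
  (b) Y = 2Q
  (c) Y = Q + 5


Checking option (c) Y = Q + 5:
  Q = -1.652 -> Y = 3.348 ✓
  Q = -2.202 -> Y = 2.798 ✓
  Q = -2.045 -> Y = 2.955 ✓
All samples match this transformation.

(c) Q + 5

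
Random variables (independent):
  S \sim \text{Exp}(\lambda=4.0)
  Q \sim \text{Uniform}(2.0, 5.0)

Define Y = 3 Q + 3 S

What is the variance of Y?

For independent RVs: Var(aX + bY) = a²Var(X) + b²Var(Y)
Var(S) = 0.0625
Var(Q) = 0.75
Var(Y) = 3²*0.0625 + 3²*0.75
= 9*0.0625 + 9*0.75 = 7.3125

7.3125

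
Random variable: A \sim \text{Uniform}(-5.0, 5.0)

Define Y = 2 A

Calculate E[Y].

For Y = 2A:
E[Y] = 2 * E[A]
E[A] = (-5 + 5)/2 = 0
E[Y] = 2 * 0 = 0

0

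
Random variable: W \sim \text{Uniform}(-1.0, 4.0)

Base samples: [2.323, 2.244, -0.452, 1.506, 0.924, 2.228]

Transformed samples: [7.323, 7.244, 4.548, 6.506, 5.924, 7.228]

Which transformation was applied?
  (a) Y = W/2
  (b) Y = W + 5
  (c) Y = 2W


Checking option (b) Y = W + 5:
  W = 2.323 -> Y = 7.323 ✓
  W = 2.244 -> Y = 7.244 ✓
  W = -0.452 -> Y = 4.548 ✓
All samples match this transformation.

(b) W + 5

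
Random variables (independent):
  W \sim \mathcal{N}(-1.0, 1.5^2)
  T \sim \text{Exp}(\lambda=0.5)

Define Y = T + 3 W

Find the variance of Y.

For independent RVs: Var(aX + bY) = a²Var(X) + b²Var(Y)
Var(W) = 2.25
Var(T) = 4
Var(Y) = 3²*2.25 + 1²*4
= 9*2.25 + 1*4 = 24.25

24.25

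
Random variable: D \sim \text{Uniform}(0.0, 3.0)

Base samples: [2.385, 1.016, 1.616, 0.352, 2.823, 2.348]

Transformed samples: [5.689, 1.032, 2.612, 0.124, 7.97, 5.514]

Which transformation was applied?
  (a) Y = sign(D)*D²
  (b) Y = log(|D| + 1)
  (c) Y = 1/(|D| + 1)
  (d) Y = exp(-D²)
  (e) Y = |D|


Checking option (a) Y = sign(D)*D²:
  D = 2.385 -> Y = 5.689 ✓
  D = 1.016 -> Y = 1.032 ✓
  D = 1.616 -> Y = 2.612 ✓
All samples match this transformation.

(a) sign(D)*D²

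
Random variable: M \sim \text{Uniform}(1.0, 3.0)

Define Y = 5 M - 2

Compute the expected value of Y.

For Y = 5M - 2:
E[Y] = 5 * E[M] - 2
E[M] = (1 + 3)/2 = 2
E[Y] = 5 * 2 - 2 = 8

8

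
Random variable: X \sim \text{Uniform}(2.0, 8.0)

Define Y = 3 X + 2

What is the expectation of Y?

For Y = 3X + 2:
E[Y] = 3 * E[X] + 2
E[X] = (2 + 8)/2 = 5
E[Y] = 3 * 5 + 2 = 17

17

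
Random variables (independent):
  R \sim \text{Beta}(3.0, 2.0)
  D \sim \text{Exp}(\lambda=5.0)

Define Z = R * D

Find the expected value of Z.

For independent RVs: E[XY] = E[X]*E[Y]
E[R] = 0.6
E[D] = 0.2
E[Z] = 0.6 * 0.2 = 0.12

0.12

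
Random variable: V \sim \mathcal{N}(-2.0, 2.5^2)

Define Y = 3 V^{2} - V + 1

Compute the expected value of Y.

E[Y] = 3*E[V²] - 1*E[V] + 1
E[V] = -2
E[V²] = Var(V) + (E[V])² = 6.25 + 4 = 10.25
E[Y] = 3*10.25 - 1*(-2) + 1 = 33.75

33.75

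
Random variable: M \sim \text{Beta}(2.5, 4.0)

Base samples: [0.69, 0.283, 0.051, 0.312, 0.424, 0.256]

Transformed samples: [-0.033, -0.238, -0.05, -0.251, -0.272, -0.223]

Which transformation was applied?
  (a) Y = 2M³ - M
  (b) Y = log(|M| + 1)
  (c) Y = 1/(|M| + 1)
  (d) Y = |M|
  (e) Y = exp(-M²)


Checking option (a) Y = 2M³ - M:
  M = 0.69 -> Y = -0.033 ✓
  M = 0.283 -> Y = -0.238 ✓
  M = 0.051 -> Y = -0.05 ✓
All samples match this transformation.

(a) 2M³ - M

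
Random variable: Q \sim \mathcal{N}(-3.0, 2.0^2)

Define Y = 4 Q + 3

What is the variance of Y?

For Y = aQ + b: Var(Y) = a² * Var(Q)
Var(Q) = 2.0^2 = 4
Var(Y) = 4² * 4 = 16 * 4 = 64

64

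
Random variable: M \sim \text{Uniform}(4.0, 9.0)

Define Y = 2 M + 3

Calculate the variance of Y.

For Y = aM + b: Var(Y) = a² * Var(M)
Var(M) = (9 - 4)^2/12 = 2.0833333
Var(Y) = 2² * 2.0833333 = 4 * 2.0833333 = 8.3333333

8.3333333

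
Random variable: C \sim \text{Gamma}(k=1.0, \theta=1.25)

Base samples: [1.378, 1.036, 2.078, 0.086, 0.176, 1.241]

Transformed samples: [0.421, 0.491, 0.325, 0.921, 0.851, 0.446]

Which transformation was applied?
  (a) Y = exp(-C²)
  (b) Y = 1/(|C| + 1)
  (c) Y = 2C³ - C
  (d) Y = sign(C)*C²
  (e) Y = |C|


Checking option (b) Y = 1/(|C| + 1):
  C = 1.378 -> Y = 0.421 ✓
  C = 1.036 -> Y = 0.491 ✓
  C = 2.078 -> Y = 0.325 ✓
All samples match this transformation.

(b) 1/(|C| + 1)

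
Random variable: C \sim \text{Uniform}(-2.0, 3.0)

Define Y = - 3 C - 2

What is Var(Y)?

For Y = aC + b: Var(Y) = a² * Var(C)
Var(C) = (3 + 2)^2/12 = 2.0833333
Var(Y) = (-3)² * 2.0833333 = 9 * 2.0833333 = 18.75

18.75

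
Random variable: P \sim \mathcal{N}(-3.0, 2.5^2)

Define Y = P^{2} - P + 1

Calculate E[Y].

E[Y] = 1*E[P²] - 1*E[P] + 1
E[P] = -3
E[P²] = Var(P) + (E[P])² = 6.25 + 9 = 15.25
E[Y] = 1*15.25 - 1*(-3) + 1 = 19.25

19.25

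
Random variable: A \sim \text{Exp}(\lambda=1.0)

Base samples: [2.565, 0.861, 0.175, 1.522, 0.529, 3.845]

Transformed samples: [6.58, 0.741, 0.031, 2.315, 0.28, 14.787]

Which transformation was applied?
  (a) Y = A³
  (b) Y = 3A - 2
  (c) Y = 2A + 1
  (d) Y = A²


Checking option (d) Y = A²:
  A = 2.565 -> Y = 6.58 ✓
  A = 0.861 -> Y = 0.741 ✓
  A = 0.175 -> Y = 0.031 ✓
All samples match this transformation.

(d) A²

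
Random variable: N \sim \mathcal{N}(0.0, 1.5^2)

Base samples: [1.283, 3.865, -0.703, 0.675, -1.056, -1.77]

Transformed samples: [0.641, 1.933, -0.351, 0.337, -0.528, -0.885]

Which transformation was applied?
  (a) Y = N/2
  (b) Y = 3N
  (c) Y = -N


Checking option (a) Y = N/2:
  N = 1.283 -> Y = 0.641 ✓
  N = 3.865 -> Y = 1.933 ✓
  N = -0.703 -> Y = -0.351 ✓
All samples match this transformation.

(a) N/2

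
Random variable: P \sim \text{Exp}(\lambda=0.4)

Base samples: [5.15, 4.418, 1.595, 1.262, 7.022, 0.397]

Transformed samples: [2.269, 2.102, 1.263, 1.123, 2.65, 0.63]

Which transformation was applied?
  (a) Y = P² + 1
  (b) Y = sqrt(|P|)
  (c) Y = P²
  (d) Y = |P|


Checking option (b) Y = sqrt(|P|):
  P = 5.15 -> Y = 2.269 ✓
  P = 4.418 -> Y = 2.102 ✓
  P = 1.595 -> Y = 1.263 ✓
All samples match this transformation.

(b) sqrt(|P|)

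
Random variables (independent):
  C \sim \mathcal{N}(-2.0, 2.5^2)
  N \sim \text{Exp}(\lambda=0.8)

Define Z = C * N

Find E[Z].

For independent RVs: E[XY] = E[X]*E[Y]
E[C] = -2
E[N] = 1.25
E[Z] = -2 * 1.25 = -2.5

-2.5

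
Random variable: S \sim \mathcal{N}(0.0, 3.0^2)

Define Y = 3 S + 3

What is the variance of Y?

For Y = aS + b: Var(Y) = a² * Var(S)
Var(S) = 3.0^2 = 9
Var(Y) = 3² * 9 = 9 * 9 = 81

81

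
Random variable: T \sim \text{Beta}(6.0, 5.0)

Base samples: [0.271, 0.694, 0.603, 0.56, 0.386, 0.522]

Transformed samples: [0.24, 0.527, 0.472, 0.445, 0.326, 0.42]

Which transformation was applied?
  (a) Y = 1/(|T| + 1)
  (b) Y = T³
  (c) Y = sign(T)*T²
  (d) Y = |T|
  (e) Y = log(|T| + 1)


Checking option (e) Y = log(|T| + 1):
  T = 0.271 -> Y = 0.24 ✓
  T = 0.694 -> Y = 0.527 ✓
  T = 0.603 -> Y = 0.472 ✓
All samples match this transformation.

(e) log(|T| + 1)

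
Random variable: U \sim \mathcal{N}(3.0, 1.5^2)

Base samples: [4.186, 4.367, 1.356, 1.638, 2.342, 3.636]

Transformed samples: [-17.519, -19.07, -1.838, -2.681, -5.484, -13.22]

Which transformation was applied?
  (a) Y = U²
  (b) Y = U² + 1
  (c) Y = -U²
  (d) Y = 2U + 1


Checking option (c) Y = -U²:
  U = 4.186 -> Y = -17.519 ✓
  U = 4.367 -> Y = -19.07 ✓
  U = 1.356 -> Y = -1.838 ✓
All samples match this transformation.

(c) -U²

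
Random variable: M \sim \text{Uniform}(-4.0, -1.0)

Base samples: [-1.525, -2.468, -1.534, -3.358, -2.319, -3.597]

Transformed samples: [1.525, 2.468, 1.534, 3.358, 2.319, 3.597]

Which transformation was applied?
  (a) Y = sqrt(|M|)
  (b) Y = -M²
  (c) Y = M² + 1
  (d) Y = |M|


Checking option (d) Y = |M|:
  M = -1.525 -> Y = 1.525 ✓
  M = -2.468 -> Y = 2.468 ✓
  M = -1.534 -> Y = 1.534 ✓
All samples match this transformation.

(d) |M|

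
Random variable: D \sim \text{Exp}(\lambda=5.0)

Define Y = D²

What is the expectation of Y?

Using E[X²] = Var(X) + (E[X])²:
E[D] = 0.2
Var(D) = 1/5.0^2 = 0.04
E[D²] = 0.04 + 0.2² = 0.04 + 0.04 = 0.08

0.08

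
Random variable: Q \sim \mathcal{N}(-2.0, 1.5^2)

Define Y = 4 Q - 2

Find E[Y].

For Y = 4Q - 2:
E[Y] = 4 * E[Q] - 2
E[Q] = -2.0 = -2
E[Y] = 4 * (-2) - 2 = -10

-10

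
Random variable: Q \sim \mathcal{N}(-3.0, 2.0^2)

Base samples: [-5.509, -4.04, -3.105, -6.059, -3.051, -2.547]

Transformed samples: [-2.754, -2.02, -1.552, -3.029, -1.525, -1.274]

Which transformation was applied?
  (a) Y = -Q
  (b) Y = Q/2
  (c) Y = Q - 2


Checking option (b) Y = Q/2:
  Q = -5.509 -> Y = -2.754 ✓
  Q = -4.04 -> Y = -2.02 ✓
  Q = -3.105 -> Y = -1.552 ✓
All samples match this transformation.

(b) Q/2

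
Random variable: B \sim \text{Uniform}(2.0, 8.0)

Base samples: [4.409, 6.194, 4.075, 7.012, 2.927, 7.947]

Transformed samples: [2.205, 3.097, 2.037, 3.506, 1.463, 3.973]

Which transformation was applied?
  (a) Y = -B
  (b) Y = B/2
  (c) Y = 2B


Checking option (b) Y = B/2:
  B = 4.409 -> Y = 2.205 ✓
  B = 6.194 -> Y = 3.097 ✓
  B = 4.075 -> Y = 2.037 ✓
All samples match this transformation.

(b) B/2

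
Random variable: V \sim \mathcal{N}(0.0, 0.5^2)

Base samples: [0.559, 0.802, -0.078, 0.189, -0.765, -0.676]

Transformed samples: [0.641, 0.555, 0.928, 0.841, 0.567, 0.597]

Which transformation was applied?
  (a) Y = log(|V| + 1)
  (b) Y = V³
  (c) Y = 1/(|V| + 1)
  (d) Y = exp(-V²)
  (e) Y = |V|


Checking option (c) Y = 1/(|V| + 1):
  V = 0.559 -> Y = 0.641 ✓
  V = 0.802 -> Y = 0.555 ✓
  V = -0.078 -> Y = 0.928 ✓
All samples match this transformation.

(c) 1/(|V| + 1)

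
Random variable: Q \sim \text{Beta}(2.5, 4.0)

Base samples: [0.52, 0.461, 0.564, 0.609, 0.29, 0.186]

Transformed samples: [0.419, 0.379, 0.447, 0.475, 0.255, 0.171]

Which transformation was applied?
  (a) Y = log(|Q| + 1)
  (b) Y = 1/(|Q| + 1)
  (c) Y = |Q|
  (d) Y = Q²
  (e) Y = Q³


Checking option (a) Y = log(|Q| + 1):
  Q = 0.52 -> Y = 0.419 ✓
  Q = 0.461 -> Y = 0.379 ✓
  Q = 0.564 -> Y = 0.447 ✓
All samples match this transformation.

(a) log(|Q| + 1)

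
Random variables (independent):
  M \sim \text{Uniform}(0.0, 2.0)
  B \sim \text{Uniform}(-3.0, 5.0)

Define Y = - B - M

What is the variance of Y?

For independent RVs: Var(aX + bY) = a²Var(X) + b²Var(Y)
Var(M) = 0.33333333
Var(B) = 5.3333333
Var(Y) = (-1)²*0.33333333 + (-1)²*5.3333333
= 1*0.33333333 + 1*5.3333333 = 5.6666667

5.6666667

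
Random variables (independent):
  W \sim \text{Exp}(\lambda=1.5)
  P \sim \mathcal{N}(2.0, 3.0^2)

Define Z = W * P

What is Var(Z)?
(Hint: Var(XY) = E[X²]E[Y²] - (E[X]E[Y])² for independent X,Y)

Var(XY) = E[X²]E[Y²] - (E[X]E[Y])²
E[W] = 0.66666667, Var(W) = 0.44444444
E[P] = 2, Var(P) = 9
E[W²] = 0.44444444 + 0.66666667² = 0.88888889
E[P²] = 9 + 2² = 13
Var(Z) = 0.88888889*13 - (0.66666667*2)²
= 11.555556 - 1.7777778 = 9.7777778

9.7777778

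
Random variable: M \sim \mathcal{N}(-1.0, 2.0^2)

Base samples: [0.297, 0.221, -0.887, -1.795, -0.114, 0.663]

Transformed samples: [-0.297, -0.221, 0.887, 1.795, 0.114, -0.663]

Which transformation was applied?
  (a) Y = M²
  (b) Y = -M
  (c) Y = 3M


Checking option (b) Y = -M:
  M = 0.297 -> Y = -0.297 ✓
  M = 0.221 -> Y = -0.221 ✓
  M = -0.887 -> Y = 0.887 ✓
All samples match this transformation.

(b) -M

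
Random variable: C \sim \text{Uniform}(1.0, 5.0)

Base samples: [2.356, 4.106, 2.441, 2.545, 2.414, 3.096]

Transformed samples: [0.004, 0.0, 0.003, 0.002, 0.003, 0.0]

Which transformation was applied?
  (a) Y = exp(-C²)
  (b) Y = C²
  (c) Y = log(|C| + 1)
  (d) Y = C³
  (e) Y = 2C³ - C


Checking option (a) Y = exp(-C²):
  C = 2.356 -> Y = 0.004 ✓
  C = 4.106 -> Y = 0.0 ✓
  C = 2.441 -> Y = 0.003 ✓
All samples match this transformation.

(a) exp(-C²)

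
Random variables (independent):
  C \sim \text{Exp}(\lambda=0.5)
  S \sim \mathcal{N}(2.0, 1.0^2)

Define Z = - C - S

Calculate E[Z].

E[Z] = -1*E[C] - 1*E[S]
E[C] = 2
E[S] = 2
E[Z] = -1*2 - 1*2 = -4

-4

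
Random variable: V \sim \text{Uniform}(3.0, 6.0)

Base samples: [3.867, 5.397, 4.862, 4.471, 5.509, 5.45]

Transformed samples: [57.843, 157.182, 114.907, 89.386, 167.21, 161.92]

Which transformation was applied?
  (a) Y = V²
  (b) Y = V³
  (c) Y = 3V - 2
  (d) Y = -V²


Checking option (b) Y = V³:
  V = 3.867 -> Y = 57.843 ✓
  V = 5.397 -> Y = 157.182 ✓
  V = 4.862 -> Y = 114.907 ✓
All samples match this transformation.

(b) V³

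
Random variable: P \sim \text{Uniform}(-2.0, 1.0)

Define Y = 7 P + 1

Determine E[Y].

For Y = 7P + 1:
E[Y] = 7 * E[P] + 1
E[P] = (-2 + 1)/2 = -0.5
E[Y] = 7 * (-0.5) + 1 = -2.5

-2.5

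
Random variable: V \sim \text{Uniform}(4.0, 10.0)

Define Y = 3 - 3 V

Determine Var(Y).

For Y = aV + b: Var(Y) = a² * Var(V)
Var(V) = (10 - 4)^2/12 = 3
Var(Y) = (-3)² * 3 = 9 * 3 = 27

27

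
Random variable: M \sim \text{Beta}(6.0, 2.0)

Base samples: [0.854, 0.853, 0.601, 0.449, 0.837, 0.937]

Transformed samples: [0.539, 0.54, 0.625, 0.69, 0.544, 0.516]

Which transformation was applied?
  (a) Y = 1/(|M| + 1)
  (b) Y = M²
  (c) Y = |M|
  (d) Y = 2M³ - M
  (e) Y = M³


Checking option (a) Y = 1/(|M| + 1):
  M = 0.854 -> Y = 0.539 ✓
  M = 0.853 -> Y = 0.54 ✓
  M = 0.601 -> Y = 0.625 ✓
All samples match this transformation.

(a) 1/(|M| + 1)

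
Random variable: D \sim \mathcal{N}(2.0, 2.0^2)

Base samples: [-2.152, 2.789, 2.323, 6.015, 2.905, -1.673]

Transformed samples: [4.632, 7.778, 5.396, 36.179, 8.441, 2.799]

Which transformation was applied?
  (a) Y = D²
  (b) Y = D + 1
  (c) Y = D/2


Checking option (a) Y = D²:
  D = -2.152 -> Y = 4.632 ✓
  D = 2.789 -> Y = 7.778 ✓
  D = 2.323 -> Y = 5.396 ✓
All samples match this transformation.

(a) D²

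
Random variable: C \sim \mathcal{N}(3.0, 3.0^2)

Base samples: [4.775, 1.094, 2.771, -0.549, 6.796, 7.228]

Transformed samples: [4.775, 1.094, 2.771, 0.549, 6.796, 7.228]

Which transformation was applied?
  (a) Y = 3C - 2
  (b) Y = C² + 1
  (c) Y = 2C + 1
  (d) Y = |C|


Checking option (d) Y = |C|:
  C = 4.775 -> Y = 4.775 ✓
  C = 1.094 -> Y = 1.094 ✓
  C = 2.771 -> Y = 2.771 ✓
All samples match this transformation.

(d) |C|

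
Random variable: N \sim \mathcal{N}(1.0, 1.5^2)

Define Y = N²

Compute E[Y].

E[N²] = Var(N) + (E[N])² = 2.25 + 1 = 3.25

3.25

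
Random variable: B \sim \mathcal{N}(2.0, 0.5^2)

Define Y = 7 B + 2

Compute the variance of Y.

For Y = aB + b: Var(Y) = a² * Var(B)
Var(B) = 0.5^2 = 0.25
Var(Y) = 7² * 0.25 = 49 * 0.25 = 12.25

12.25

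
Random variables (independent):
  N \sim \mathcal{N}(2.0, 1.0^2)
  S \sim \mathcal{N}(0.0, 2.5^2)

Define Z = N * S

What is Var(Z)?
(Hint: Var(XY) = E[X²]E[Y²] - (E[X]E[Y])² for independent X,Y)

Var(XY) = E[X²]E[Y²] - (E[X]E[Y])²
E[N] = 2, Var(N) = 1
E[S] = 0, Var(S) = 6.25
E[N²] = 1 + 2² = 5
E[S²] = 6.25 + 0² = 6.25
Var(Z) = 5*6.25 - (2*0)²
= 31.25 - 0 = 31.25

31.25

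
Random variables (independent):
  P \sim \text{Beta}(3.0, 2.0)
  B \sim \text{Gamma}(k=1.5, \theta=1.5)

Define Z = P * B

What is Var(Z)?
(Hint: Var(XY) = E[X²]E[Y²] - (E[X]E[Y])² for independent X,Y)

Var(XY) = E[X²]E[Y²] - (E[X]E[Y])²
E[P] = 0.6, Var(P) = 0.04
E[B] = 2.25, Var(B) = 3.375
E[P²] = 0.04 + 0.6² = 0.4
E[B²] = 3.375 + 2.25² = 8.4375
Var(Z) = 0.4*8.4375 - (0.6*2.25)²
= 3.375 - 1.8225 = 1.5525

1.5525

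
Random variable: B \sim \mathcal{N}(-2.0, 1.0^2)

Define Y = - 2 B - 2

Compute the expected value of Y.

For Y = -2B - 2:
E[Y] = -2 * E[B] - 2
E[B] = -2.0 = -2
E[Y] = -2 * (-2) - 2 = 2

2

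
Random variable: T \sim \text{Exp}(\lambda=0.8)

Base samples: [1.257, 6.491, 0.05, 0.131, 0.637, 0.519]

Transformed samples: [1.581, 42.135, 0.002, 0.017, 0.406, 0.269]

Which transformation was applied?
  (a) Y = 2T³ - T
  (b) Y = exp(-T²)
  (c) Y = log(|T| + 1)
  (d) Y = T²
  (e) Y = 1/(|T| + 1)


Checking option (d) Y = T²:
  T = 1.257 -> Y = 1.581 ✓
  T = 6.491 -> Y = 42.135 ✓
  T = 0.05 -> Y = 0.002 ✓
All samples match this transformation.

(d) T²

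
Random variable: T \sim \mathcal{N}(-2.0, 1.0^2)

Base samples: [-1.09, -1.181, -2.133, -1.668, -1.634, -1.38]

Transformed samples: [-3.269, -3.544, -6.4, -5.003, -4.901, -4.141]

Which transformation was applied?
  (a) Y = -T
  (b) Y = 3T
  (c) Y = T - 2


Checking option (b) Y = 3T:
  T = -1.09 -> Y = -3.269 ✓
  T = -1.181 -> Y = -3.544 ✓
  T = -2.133 -> Y = -6.4 ✓
All samples match this transformation.

(b) 3T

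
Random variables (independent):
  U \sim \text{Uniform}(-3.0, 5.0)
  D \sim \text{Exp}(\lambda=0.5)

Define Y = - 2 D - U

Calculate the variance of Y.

For independent RVs: Var(aX + bY) = a²Var(X) + b²Var(Y)
Var(U) = 5.3333333
Var(D) = 4
Var(Y) = (-1)²*5.3333333 + (-2)²*4
= 1*5.3333333 + 4*4 = 21.333333

21.333333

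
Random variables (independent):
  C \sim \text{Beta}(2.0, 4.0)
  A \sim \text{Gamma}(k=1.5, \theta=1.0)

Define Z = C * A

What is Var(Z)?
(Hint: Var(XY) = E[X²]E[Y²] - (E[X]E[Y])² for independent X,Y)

Var(XY) = E[X²]E[Y²] - (E[X]E[Y])²
E[C] = 0.33333333, Var(C) = 0.031746032
E[A] = 1.5, Var(A) = 1.5
E[C²] = 0.031746032 + 0.33333333² = 0.14285714
E[A²] = 1.5 + 1.5² = 3.75
Var(Z) = 0.14285714*3.75 - (0.33333333*1.5)²
= 0.53571429 - 0.25 = 0.28571429

0.28571429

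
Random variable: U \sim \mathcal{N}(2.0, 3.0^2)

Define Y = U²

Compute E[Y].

Using E[X²] = Var(X) + (E[X])²:
E[U] = 2
Var(U) = 3.0^2 = 9
E[U²] = 9 + 2² = 9 + 4 = 13

13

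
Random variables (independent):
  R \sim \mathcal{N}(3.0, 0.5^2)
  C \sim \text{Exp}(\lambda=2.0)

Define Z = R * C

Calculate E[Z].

For independent RVs: E[XY] = E[X]*E[Y]
E[R] = 3
E[C] = 0.5
E[Z] = 3 * 0.5 = 1.5

1.5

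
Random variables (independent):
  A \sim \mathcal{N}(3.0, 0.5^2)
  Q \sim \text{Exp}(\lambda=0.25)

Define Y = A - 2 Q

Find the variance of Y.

For independent RVs: Var(aX + bY) = a²Var(X) + b²Var(Y)
Var(A) = 0.25
Var(Q) = 16
Var(Y) = 1²*0.25 + (-2)²*16
= 1*0.25 + 4*16 = 64.25

64.25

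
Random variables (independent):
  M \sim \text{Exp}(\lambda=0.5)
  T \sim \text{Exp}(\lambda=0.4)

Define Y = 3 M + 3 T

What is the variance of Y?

For independent RVs: Var(aX + bY) = a²Var(X) + b²Var(Y)
Var(M) = 4
Var(T) = 6.25
Var(Y) = 3²*4 + 3²*6.25
= 9*4 + 9*6.25 = 92.25

92.25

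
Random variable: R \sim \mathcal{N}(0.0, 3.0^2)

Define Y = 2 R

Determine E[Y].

For Y = 2R:
E[Y] = 2 * E[R]
E[R] = 0.0 = 0
E[Y] = 2 * 0 = 0

0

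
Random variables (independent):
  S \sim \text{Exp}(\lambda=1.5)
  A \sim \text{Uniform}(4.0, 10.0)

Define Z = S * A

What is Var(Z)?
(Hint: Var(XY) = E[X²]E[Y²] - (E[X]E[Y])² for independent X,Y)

Var(XY) = E[X²]E[Y²] - (E[X]E[Y])²
E[S] = 0.66666667, Var(S) = 0.44444444
E[A] = 7, Var(A) = 3
E[S²] = 0.44444444 + 0.66666667² = 0.88888889
E[A²] = 3 + 7² = 52
Var(Z) = 0.88888889*52 - (0.66666667*7)²
= 46.222222 - 21.777778 = 24.444444

24.444444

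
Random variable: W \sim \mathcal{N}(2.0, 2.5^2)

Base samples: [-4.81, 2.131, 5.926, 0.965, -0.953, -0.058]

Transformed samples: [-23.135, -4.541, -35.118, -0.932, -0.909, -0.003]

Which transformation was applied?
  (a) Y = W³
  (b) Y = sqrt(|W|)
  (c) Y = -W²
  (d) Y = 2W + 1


Checking option (c) Y = -W²:
  W = -4.81 -> Y = -23.135 ✓
  W = 2.131 -> Y = -4.541 ✓
  W = 5.926 -> Y = -35.118 ✓
All samples match this transformation.

(c) -W²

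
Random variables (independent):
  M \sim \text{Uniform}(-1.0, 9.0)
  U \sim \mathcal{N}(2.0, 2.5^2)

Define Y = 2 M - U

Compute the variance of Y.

For independent RVs: Var(aX + bY) = a²Var(X) + b²Var(Y)
Var(M) = 8.3333333
Var(U) = 6.25
Var(Y) = 2²*8.3333333 + (-1)²*6.25
= 4*8.3333333 + 1*6.25 = 39.583333

39.583333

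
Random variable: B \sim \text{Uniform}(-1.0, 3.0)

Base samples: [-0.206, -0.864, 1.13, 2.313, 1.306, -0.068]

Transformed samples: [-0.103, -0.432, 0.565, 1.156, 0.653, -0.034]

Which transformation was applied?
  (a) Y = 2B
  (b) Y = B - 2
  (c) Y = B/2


Checking option (c) Y = B/2:
  B = -0.206 -> Y = -0.103 ✓
  B = -0.864 -> Y = -0.432 ✓
  B = 1.13 -> Y = 0.565 ✓
All samples match this transformation.

(c) B/2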